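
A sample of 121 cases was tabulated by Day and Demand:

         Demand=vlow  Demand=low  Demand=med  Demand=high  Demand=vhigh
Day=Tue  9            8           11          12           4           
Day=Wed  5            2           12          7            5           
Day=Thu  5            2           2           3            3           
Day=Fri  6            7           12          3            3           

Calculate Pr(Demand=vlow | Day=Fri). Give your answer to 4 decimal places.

0.1935

Total with Day=Fri: 6 + 7 + 12 + 3 + 3 = 31.
P(Demand=vlow | Day=Fri) = 6/31 = 0.1935.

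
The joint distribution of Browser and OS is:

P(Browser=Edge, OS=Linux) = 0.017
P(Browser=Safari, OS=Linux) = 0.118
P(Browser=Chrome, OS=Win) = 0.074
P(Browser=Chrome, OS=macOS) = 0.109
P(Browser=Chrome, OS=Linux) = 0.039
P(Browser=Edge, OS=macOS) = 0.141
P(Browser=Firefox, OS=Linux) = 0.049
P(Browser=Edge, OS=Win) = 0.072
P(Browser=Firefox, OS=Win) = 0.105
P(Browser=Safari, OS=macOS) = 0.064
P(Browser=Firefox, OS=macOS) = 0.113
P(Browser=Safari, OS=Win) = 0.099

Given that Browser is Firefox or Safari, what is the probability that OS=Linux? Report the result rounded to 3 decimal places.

0.305

P(Browser=Firefox) = 0.105 + 0.113 + 0.049 = 0.267.
P(Browser=Safari) = 0.099 + 0.064 + 0.118 = 0.281.
P(Browser ∈ {Firefox, Safari}) = 0.267 + 0.281 = 0.548; P(OS=Linux, Browser ∈ {Firefox, Safari}) = 0.049 + 0.118 = 0.167.
P(OS=Linux | Browser ∈ {Firefox, Safari}) = 0.167/0.548 = 0.305.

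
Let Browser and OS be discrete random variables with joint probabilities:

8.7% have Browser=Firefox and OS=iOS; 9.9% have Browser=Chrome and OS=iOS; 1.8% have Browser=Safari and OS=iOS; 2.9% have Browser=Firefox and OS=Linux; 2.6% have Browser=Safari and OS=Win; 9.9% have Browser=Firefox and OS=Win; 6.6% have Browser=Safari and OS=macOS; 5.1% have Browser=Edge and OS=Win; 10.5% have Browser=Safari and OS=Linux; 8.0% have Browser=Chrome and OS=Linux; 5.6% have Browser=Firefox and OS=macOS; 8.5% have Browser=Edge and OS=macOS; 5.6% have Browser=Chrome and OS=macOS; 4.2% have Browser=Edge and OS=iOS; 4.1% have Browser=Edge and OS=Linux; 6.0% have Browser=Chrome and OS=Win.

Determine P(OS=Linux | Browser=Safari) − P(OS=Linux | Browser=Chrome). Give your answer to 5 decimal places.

0.21719

P(Browser=Safari) = 0.026 + 0.066 + 0.105 + 0.018 = 0.215; P(OS=Linux | Browser=Safari) = 0.105/0.215 = 0.488372.
P(Browser=Chrome) = 0.060 + 0.056 + 0.080 + 0.099 = 0.295; P(OS=Linux | Browser=Chrome) = 0.080/0.295 = 0.271186.
Difference = 0.21719.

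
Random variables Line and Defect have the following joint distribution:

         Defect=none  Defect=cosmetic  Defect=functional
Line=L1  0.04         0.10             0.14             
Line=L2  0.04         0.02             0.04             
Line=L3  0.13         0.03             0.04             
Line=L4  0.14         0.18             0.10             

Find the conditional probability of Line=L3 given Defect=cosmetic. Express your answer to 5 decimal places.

0.09091

P(Defect=cosmetic) = 0.10 + 0.02 + 0.03 + 0.18 = 0.33.
P(Line=L3 | Defect=cosmetic) = 0.03/0.33 = 0.09091.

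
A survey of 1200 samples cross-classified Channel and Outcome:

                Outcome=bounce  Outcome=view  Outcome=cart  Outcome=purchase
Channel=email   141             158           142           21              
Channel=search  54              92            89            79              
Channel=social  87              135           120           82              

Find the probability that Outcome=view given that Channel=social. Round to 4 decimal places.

0.3184

Total with Channel=social: 87 + 135 + 120 + 82 = 424.
P(Outcome=view | Channel=social) = 135/424 = 0.3184.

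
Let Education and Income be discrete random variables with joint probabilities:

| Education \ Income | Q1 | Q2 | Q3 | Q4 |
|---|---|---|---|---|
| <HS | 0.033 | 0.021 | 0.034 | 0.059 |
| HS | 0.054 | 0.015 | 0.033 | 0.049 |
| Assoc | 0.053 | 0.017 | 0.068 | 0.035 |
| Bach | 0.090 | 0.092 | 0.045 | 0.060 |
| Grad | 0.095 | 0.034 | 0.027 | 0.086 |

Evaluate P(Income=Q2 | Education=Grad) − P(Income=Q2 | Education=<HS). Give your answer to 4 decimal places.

P(Education=Grad) = 0.095 + 0.034 + 0.027 + 0.086 = 0.242; P(Income=Q2 | Education=Grad) = 0.034/0.242 = 0.14050.
P(Education=<HS) = 0.033 + 0.021 + 0.034 + 0.059 = 0.147; P(Income=Q2 | Education=<HS) = 0.021/0.147 = 0.14286.
Difference = -0.0024.

-0.0024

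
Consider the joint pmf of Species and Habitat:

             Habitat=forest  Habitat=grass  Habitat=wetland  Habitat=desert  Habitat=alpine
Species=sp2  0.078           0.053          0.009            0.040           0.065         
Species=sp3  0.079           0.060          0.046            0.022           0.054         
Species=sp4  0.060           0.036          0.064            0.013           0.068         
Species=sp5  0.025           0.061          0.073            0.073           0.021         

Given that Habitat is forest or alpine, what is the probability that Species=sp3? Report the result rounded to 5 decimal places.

0.29556

P(Habitat=forest) = 0.078 + 0.079 + 0.060 + 0.025 = 0.242.
P(Habitat=alpine) = 0.065 + 0.054 + 0.068 + 0.021 = 0.208.
P(Habitat ∈ {forest, alpine}) = 0.242 + 0.208 = 0.450; P(Species=sp3, Habitat ∈ {forest, alpine}) = 0.079 + 0.054 = 0.133.
P(Species=sp3 | Habitat ∈ {forest, alpine}) = 0.133/0.450 = 0.29556.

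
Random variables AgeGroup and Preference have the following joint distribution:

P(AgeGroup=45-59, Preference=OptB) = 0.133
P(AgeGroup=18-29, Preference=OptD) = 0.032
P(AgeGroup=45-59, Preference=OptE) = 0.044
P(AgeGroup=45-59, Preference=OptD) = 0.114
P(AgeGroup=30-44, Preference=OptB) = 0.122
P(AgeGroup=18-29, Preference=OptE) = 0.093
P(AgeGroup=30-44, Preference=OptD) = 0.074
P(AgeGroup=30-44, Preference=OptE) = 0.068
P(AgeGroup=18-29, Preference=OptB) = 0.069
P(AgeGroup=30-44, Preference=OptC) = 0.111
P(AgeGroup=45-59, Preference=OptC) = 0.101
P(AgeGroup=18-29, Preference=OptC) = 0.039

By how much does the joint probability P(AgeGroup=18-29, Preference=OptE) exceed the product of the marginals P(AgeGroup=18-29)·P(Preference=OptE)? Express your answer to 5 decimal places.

0.04524

P(AgeGroup=18-29) = 0.069 + 0.039 + 0.032 + 0.093 = 0.233.
P(Preference=OptE) = 0.093 + 0.068 + 0.044 = 0.205.
P(AgeGroup=18-29, Preference=OptE) − P(AgeGroup=18-29)P(Preference=OptE) = 0.093 − 0.233×0.205 = 0.04524.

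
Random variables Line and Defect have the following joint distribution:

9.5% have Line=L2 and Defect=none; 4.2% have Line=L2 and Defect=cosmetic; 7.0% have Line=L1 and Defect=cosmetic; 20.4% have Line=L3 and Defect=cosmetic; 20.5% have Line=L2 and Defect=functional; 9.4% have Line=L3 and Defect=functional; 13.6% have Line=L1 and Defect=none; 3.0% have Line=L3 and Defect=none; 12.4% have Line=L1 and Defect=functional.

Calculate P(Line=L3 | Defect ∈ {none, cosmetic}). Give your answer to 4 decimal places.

0.4055

P(Defect=none) = 0.136 + 0.095 + 0.030 = 0.261.
P(Defect=cosmetic) = 0.070 + 0.042 + 0.204 = 0.316.
P(Defect ∈ {none, cosmetic}) = 0.261 + 0.316 = 0.577; P(Line=L3, Defect ∈ {none, cosmetic}) = 0.030 + 0.204 = 0.234.
P(Line=L3 | Defect ∈ {none, cosmetic}) = 0.234/0.577 = 0.4055.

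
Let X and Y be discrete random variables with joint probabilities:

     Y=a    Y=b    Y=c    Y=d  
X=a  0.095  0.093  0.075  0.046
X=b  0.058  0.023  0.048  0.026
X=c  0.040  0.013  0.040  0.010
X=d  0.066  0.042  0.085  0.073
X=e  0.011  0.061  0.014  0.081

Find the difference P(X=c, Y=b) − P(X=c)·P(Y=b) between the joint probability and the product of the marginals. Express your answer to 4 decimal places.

P(X=c) = 0.040 + 0.013 + 0.040 + 0.010 = 0.103.
P(Y=b) = 0.093 + 0.023 + 0.013 + 0.042 + 0.061 = 0.232.
P(X=c, Y=b) − P(X=c)P(Y=b) = 0.013 − 0.103×0.232 = -0.0109.

-0.0109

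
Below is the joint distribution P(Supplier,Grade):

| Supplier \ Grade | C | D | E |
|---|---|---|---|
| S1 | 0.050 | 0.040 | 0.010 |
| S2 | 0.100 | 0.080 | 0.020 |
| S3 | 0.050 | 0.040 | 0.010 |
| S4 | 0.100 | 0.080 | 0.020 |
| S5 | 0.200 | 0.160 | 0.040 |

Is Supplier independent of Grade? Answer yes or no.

yes

Every cell satisfies P(Supplier,Grade) = P(Supplier)·P(Grade). For instance P(Supplier=S4) = 0.200, P(Grade=E) = 0.100, and 0.200×0.100 = 0.020 matches the joint entry. So Supplier and Grade are independent.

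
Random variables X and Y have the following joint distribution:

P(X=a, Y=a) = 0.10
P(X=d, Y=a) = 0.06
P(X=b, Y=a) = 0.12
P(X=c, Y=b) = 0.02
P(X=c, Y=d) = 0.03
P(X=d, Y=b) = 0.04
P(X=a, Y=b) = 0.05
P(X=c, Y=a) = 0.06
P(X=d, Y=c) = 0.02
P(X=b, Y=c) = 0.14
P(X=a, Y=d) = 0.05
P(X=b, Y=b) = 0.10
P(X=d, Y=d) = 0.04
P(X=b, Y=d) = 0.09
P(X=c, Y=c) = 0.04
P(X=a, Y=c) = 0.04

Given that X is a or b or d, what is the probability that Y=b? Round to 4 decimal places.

0.2235

P(X=a) = 0.10 + 0.05 + 0.04 + 0.05 = 0.24.
P(X=b) = 0.12 + 0.10 + 0.14 + 0.09 = 0.45.
P(X=d) = 0.06 + 0.04 + 0.02 + 0.04 = 0.16.
P(X ∈ {a, b, d}) = 0.24 + 0.45 + 0.16 = 0.85; P(Y=b, X ∈ {a, b, d}) = 0.05 + 0.10 + 0.04 = 0.19.
P(Y=b | X ∈ {a, b, d}) = 0.19/0.85 = 0.2235.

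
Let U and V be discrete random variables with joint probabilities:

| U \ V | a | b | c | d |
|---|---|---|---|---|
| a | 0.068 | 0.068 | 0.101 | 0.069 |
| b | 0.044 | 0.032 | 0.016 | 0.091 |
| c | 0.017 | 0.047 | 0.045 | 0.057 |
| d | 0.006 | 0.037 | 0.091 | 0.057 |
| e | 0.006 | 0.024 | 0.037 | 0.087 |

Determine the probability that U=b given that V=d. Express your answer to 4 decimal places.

0.2521

P(V=d) = 0.069 + 0.091 + 0.057 + 0.057 + 0.087 = 0.361.
P(U=b | V=d) = 0.091/0.361 = 0.2521.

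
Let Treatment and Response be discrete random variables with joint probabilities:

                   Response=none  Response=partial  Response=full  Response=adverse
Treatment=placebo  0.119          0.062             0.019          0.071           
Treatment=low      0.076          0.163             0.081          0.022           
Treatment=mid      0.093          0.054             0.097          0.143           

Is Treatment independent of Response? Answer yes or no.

P(Treatment=low) = 0.342 and P(Response=partial) = 0.279, so their product is 0.09542, but P(Treatment=low, Response=partial) = 0.163. Since these differ, Treatment and Response are not independent.

no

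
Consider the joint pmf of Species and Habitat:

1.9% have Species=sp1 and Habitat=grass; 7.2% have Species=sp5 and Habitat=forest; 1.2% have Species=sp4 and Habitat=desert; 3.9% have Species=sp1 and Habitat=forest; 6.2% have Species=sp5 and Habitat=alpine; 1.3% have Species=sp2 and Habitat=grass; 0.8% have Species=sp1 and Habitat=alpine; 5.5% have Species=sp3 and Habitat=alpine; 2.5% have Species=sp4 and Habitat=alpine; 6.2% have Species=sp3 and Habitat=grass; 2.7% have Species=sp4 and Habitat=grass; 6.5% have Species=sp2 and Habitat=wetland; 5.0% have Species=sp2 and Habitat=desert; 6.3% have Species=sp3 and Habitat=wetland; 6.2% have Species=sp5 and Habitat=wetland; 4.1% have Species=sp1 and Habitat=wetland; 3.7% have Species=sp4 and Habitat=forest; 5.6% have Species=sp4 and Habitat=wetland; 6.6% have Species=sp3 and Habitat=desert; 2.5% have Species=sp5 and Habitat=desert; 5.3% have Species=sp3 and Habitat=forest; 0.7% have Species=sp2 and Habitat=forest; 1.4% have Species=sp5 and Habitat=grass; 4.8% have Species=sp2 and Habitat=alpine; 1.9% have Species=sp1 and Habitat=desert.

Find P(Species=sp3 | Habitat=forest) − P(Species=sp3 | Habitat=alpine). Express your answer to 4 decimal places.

-0.0230

P(Habitat=forest) = 0.039 + 0.007 + 0.053 + 0.037 + 0.072 = 0.208; P(Species=sp3 | Habitat=forest) = 0.053/0.208 = 0.25481.
P(Habitat=alpine) = 0.008 + 0.048 + 0.055 + 0.025 + 0.062 = 0.198; P(Species=sp3 | Habitat=alpine) = 0.055/0.198 = 0.27778.
Difference = -0.0230.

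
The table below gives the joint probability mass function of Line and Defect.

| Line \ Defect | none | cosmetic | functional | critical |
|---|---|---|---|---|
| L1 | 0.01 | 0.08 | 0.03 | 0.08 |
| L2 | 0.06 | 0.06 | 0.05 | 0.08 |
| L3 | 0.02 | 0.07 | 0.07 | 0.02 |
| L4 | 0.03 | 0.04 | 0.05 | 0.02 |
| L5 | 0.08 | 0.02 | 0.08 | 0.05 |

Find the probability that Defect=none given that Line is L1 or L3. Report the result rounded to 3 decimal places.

P(Line=L1) = 0.01 + 0.08 + 0.03 + 0.08 = 0.20.
P(Line=L3) = 0.02 + 0.07 + 0.07 + 0.02 = 0.18.
P(Line ∈ {L1, L3}) = 0.20 + 0.18 = 0.38; P(Defect=none, Line ∈ {L1, L3}) = 0.01 + 0.02 = 0.03.
P(Defect=none | Line ∈ {L1, L3}) = 0.03/0.38 = 0.079.

0.079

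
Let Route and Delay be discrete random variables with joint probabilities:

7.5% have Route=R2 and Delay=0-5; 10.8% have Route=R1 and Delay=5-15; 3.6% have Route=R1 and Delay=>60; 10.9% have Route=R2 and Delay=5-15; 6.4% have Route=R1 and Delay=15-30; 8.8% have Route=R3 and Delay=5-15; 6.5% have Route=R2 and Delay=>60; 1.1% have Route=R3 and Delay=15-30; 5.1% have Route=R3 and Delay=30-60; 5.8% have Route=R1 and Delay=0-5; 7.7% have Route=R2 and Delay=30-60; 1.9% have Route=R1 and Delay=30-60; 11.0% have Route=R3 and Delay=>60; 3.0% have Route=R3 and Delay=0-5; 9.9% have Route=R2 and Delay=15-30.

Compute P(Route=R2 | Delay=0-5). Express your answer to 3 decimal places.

0.460

P(Delay=0-5) = 0.058 + 0.075 + 0.030 = 0.163.
P(Route=R2 | Delay=0-5) = 0.075/0.163 = 0.460.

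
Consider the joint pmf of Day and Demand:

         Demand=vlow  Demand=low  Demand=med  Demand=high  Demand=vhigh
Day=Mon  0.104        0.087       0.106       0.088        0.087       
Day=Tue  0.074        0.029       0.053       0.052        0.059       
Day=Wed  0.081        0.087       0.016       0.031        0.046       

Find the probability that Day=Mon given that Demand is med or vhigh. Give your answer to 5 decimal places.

0.52589

P(Demand=med) = 0.106 + 0.053 + 0.016 = 0.175.
P(Demand=vhigh) = 0.087 + 0.059 + 0.046 = 0.192.
P(Demand ∈ {med, vhigh}) = 0.175 + 0.192 = 0.367; P(Day=Mon, Demand ∈ {med, vhigh}) = 0.106 + 0.087 = 0.193.
P(Day=Mon | Demand ∈ {med, vhigh}) = 0.193/0.367 = 0.52589.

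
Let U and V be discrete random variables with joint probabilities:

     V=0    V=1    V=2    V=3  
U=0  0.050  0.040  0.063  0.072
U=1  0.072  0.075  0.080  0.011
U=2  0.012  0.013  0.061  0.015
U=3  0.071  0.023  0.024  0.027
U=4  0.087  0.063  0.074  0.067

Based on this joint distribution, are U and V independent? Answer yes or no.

no

P(U=1) = 0.238 and P(V=3) = 0.192, so their product is 0.04570, but P(U=1, V=3) = 0.011. Since these differ, U and V are not independent.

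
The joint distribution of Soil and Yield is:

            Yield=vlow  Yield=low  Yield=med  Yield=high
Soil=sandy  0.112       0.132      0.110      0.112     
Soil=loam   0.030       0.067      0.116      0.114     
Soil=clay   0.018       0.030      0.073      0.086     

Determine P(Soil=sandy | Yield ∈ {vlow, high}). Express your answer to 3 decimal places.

P(Yield=vlow) = 0.112 + 0.030 + 0.018 = 0.160.
P(Yield=high) = 0.112 + 0.114 + 0.086 = 0.312.
P(Yield ∈ {vlow, high}) = 0.160 + 0.312 = 0.472; P(Soil=sandy, Yield ∈ {vlow, high}) = 0.112 + 0.112 = 0.224.
P(Soil=sandy | Yield ∈ {vlow, high}) = 0.224/0.472 = 0.475.

0.475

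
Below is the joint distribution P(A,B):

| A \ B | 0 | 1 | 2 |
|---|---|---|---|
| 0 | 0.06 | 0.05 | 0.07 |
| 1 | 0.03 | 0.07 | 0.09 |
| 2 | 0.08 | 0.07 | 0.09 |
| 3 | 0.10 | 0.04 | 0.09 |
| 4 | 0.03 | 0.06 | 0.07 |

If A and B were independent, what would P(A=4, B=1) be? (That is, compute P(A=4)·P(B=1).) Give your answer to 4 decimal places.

P(A=4) = 0.03 + 0.06 + 0.07 = 0.16.
P(B=1) = 0.05 + 0.07 + 0.07 + 0.04 + 0.06 = 0.29.
Product: 0.16 × 0.29 = 0.0464.

0.0464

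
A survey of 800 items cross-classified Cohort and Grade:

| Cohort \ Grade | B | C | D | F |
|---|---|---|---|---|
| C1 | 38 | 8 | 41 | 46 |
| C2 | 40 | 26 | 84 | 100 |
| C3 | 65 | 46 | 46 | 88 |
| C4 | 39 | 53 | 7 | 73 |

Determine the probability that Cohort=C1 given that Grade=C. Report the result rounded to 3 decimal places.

Total with Grade=C: 8 + 26 + 46 + 53 = 133.
P(Cohort=C1 | Grade=C) = 8/133 = 0.060.

0.060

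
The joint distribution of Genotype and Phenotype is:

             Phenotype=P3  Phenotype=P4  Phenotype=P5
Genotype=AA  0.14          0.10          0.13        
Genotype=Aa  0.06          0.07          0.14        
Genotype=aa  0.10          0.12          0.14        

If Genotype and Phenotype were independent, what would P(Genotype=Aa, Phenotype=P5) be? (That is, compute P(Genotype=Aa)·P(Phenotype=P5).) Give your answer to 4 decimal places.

0.1107

P(Genotype=Aa) = 0.06 + 0.07 + 0.14 = 0.27.
P(Phenotype=P5) = 0.13 + 0.14 + 0.14 = 0.41.
Product: 0.27 × 0.41 = 0.1107.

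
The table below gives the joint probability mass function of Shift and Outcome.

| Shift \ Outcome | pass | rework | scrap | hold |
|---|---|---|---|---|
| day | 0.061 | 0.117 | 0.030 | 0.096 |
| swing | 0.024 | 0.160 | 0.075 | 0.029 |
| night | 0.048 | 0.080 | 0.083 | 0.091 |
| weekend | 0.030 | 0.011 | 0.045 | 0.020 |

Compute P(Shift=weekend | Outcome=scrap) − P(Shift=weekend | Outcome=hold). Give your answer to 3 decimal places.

P(Outcome=scrap) = 0.030 + 0.075 + 0.083 + 0.045 = 0.233; P(Shift=weekend | Outcome=scrap) = 0.045/0.233 = 0.1931.
P(Outcome=hold) = 0.096 + 0.029 + 0.091 + 0.020 = 0.236; P(Shift=weekend | Outcome=hold) = 0.020/0.236 = 0.0847.
Difference = 0.108.

0.108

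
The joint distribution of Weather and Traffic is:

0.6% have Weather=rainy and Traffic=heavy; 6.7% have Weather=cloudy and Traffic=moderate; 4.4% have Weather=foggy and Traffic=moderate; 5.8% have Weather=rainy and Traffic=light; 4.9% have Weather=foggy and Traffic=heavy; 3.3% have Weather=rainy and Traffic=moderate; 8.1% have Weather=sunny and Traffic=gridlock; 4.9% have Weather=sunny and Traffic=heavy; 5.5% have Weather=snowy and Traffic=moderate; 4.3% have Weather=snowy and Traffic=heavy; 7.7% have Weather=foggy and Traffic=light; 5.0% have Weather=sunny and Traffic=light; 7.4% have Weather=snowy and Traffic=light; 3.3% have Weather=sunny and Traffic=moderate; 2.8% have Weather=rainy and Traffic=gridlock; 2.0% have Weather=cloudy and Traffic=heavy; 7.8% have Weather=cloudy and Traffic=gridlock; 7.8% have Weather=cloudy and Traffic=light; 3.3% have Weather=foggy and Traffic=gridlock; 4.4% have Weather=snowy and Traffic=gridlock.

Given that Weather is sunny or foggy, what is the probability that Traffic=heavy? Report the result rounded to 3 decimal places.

P(Weather=sunny) = 0.050 + 0.033 + 0.049 + 0.081 = 0.213.
P(Weather=foggy) = 0.077 + 0.044 + 0.049 + 0.033 = 0.203.
P(Weather ∈ {sunny, foggy}) = 0.213 + 0.203 = 0.416; P(Traffic=heavy, Weather ∈ {sunny, foggy}) = 0.049 + 0.049 = 0.098.
P(Traffic=heavy | Weather ∈ {sunny, foggy}) = 0.098/0.416 = 0.236.

0.236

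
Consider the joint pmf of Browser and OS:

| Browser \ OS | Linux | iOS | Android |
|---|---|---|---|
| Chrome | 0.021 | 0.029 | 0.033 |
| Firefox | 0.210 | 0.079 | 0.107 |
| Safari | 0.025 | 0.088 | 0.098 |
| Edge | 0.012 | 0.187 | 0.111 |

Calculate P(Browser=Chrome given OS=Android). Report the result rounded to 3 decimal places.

0.095

P(OS=Android) = 0.033 + 0.107 + 0.098 + 0.111 = 0.349.
P(Browser=Chrome | OS=Android) = 0.033/0.349 = 0.095.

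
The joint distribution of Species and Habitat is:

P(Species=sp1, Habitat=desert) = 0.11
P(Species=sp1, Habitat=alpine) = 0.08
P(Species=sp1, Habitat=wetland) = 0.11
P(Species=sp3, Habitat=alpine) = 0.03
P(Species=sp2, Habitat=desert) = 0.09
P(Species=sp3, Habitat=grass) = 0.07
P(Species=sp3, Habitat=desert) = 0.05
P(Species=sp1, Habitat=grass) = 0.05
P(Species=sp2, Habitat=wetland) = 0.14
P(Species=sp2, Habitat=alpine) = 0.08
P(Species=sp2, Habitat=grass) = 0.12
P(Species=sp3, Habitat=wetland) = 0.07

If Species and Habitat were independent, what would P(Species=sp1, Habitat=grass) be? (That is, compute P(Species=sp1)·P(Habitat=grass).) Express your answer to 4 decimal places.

P(Species=sp1) = 0.05 + 0.11 + 0.11 + 0.08 = 0.35.
P(Habitat=grass) = 0.05 + 0.12 + 0.07 = 0.24.
Product: 0.35 × 0.24 = 0.0840.

0.0840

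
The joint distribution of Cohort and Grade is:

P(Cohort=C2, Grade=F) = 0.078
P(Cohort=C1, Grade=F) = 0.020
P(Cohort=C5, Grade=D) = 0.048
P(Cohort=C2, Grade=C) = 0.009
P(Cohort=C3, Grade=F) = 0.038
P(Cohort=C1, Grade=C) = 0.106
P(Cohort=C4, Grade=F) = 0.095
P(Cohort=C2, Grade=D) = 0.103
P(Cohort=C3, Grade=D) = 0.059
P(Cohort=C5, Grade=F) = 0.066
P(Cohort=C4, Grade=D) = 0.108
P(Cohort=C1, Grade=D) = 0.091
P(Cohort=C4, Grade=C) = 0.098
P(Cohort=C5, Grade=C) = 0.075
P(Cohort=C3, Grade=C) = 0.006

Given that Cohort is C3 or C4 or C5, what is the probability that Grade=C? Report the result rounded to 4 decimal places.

P(Cohort=C3) = 0.006 + 0.059 + 0.038 = 0.103.
P(Cohort=C4) = 0.098 + 0.108 + 0.095 = 0.301.
P(Cohort=C5) = 0.075 + 0.048 + 0.066 = 0.189.
P(Cohort ∈ {C3, C4, C5}) = 0.103 + 0.301 + 0.189 = 0.593; P(Grade=C, Cohort ∈ {C3, C4, C5}) = 0.006 + 0.098 + 0.075 = 0.179.
P(Grade=C | Cohort ∈ {C3, C4, C5}) = 0.179/0.593 = 0.3019.

0.3019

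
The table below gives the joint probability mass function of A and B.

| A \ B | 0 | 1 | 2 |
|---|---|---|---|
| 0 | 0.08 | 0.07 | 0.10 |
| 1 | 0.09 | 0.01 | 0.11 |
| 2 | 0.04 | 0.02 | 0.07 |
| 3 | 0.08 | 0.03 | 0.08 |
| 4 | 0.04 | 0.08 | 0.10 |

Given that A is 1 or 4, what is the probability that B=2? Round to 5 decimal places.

P(A=1) = 0.09 + 0.01 + 0.11 = 0.21.
P(A=4) = 0.04 + 0.08 + 0.10 = 0.22.
P(A ∈ {1, 4}) = 0.21 + 0.22 = 0.43; P(B=2, A ∈ {1, 4}) = 0.11 + 0.10 = 0.21.
P(B=2 | A ∈ {1, 4}) = 0.21/0.43 = 0.48837.

0.48837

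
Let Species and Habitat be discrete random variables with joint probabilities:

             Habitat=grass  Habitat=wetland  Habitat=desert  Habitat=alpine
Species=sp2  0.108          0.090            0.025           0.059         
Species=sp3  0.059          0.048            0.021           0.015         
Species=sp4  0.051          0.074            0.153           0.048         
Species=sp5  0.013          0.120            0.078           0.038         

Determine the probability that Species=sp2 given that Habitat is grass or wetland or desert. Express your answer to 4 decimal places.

0.2655

P(Habitat=grass) = 0.108 + 0.059 + 0.051 + 0.013 = 0.231.
P(Habitat=wetland) = 0.090 + 0.048 + 0.074 + 0.120 = 0.332.
P(Habitat=desert) = 0.025 + 0.021 + 0.153 + 0.078 = 0.277.
P(Habitat ∈ {grass, wetland, desert}) = 0.231 + 0.332 + 0.277 = 0.840; P(Species=sp2, Habitat ∈ {grass, wetland, desert}) = 0.108 + 0.090 + 0.025 = 0.223.
P(Species=sp2 | Habitat ∈ {grass, wetland, desert}) = 0.223/0.840 = 0.2655.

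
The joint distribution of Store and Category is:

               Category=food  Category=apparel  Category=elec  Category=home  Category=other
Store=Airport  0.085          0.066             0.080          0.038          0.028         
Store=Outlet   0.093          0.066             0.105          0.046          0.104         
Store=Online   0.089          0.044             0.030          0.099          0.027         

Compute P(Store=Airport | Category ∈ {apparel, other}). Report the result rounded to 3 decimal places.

0.281

P(Category=apparel) = 0.066 + 0.066 + 0.044 = 0.176.
P(Category=other) = 0.028 + 0.104 + 0.027 = 0.159.
P(Category ∈ {apparel, other}) = 0.176 + 0.159 = 0.335; P(Store=Airport, Category ∈ {apparel, other}) = 0.066 + 0.028 = 0.094.
P(Store=Airport | Category ∈ {apparel, other}) = 0.094/0.335 = 0.281.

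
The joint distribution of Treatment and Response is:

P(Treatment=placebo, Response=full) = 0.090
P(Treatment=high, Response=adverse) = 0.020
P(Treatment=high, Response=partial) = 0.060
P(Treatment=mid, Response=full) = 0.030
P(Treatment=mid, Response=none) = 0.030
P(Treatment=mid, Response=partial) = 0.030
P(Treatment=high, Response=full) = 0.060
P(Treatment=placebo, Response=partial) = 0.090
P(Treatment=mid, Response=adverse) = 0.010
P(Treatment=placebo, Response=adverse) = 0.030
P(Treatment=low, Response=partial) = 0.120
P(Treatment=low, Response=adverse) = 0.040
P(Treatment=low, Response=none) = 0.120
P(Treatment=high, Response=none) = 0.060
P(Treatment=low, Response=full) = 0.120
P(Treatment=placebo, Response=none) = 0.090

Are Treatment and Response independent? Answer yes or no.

yes

Every cell satisfies P(Treatment,Response) = P(Treatment)·P(Response). For instance P(Treatment=low) = 0.400, P(Response=full) = 0.300, and 0.400×0.300 = 0.120 matches the joint entry. So Treatment and Response are independent.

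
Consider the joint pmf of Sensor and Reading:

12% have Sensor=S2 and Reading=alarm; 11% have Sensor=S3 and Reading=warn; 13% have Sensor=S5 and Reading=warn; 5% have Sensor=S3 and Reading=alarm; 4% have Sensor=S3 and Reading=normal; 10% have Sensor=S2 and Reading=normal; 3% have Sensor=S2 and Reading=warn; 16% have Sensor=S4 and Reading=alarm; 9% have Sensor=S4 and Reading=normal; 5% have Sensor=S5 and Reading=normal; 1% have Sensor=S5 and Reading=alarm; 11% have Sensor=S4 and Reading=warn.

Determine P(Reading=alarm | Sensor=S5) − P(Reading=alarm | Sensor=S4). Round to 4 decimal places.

-0.3918

P(Sensor=S5) = 0.05 + 0.13 + 0.01 = 0.19; P(Reading=alarm | Sensor=S5) = 0.01/0.19 = 0.05263.
P(Sensor=S4) = 0.09 + 0.11 + 0.16 = 0.36; P(Reading=alarm | Sensor=S4) = 0.16/0.36 = 0.44444.
Difference = -0.3918.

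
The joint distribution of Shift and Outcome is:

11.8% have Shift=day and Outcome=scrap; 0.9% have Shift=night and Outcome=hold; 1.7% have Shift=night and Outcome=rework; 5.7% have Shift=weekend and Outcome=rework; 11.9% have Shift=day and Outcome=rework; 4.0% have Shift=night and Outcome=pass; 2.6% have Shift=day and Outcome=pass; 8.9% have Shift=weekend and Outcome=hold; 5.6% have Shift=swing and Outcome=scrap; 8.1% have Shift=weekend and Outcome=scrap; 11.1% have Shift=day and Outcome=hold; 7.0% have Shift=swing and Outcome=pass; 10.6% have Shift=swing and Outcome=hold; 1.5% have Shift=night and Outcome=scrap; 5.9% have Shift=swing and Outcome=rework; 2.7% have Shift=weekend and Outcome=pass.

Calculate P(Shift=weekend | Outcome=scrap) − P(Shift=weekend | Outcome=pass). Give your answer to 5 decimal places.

0.13436

P(Outcome=scrap) = 0.118 + 0.056 + 0.015 + 0.081 = 0.270; P(Shift=weekend | Outcome=scrap) = 0.081/0.270 = 0.300000.
P(Outcome=pass) = 0.026 + 0.070 + 0.040 + 0.027 = 0.163; P(Shift=weekend | Outcome=pass) = 0.027/0.163 = 0.165644.
Difference = 0.13436.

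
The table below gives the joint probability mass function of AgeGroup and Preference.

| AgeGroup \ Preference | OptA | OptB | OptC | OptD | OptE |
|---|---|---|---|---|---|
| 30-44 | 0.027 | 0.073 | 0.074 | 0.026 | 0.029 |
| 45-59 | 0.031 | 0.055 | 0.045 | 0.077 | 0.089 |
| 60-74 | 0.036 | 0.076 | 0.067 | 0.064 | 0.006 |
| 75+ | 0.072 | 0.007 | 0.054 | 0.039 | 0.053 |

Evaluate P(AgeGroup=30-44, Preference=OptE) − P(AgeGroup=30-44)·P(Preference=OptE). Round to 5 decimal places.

P(AgeGroup=30-44) = 0.027 + 0.073 + 0.074 + 0.026 + 0.029 = 0.229.
P(Preference=OptE) = 0.029 + 0.089 + 0.006 + 0.053 = 0.177.
P(AgeGroup=30-44, Preference=OptE) − P(AgeGroup=30-44)P(Preference=OptE) = 0.029 − 0.229×0.177 = -0.01153.

-0.01153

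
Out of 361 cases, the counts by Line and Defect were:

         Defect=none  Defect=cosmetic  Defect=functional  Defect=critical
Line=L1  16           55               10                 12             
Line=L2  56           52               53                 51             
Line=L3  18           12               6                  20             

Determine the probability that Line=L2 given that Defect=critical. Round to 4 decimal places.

Total with Defect=critical: 12 + 51 + 20 = 83.
P(Line=L2 | Defect=critical) = 51/83 = 0.6145.

0.6145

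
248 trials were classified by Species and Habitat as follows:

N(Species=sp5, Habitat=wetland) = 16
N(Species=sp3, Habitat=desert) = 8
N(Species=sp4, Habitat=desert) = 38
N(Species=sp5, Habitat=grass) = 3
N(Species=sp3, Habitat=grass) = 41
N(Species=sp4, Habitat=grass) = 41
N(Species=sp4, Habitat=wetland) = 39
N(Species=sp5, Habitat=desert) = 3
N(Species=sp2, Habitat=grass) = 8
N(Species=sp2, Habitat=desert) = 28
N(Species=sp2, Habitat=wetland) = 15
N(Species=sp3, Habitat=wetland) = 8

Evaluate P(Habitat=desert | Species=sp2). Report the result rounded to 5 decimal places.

0.54902

Total with Species=sp2: 8 + 15 + 28 = 51.
P(Habitat=desert | Species=sp2) = 28/51 = 0.54902.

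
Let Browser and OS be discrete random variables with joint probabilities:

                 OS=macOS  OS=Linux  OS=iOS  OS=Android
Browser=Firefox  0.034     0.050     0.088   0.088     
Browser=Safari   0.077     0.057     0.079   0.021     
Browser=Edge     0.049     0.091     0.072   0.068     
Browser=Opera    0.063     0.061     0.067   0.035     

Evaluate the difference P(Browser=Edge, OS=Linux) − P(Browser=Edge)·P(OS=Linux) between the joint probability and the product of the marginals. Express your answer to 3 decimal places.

0.018

P(Browser=Edge) = 0.049 + 0.091 + 0.072 + 0.068 = 0.280.
P(OS=Linux) = 0.050 + 0.057 + 0.091 + 0.061 = 0.259.
P(Browser=Edge, OS=Linux) − P(Browser=Edge)P(OS=Linux) = 0.091 − 0.280×0.259 = 0.018.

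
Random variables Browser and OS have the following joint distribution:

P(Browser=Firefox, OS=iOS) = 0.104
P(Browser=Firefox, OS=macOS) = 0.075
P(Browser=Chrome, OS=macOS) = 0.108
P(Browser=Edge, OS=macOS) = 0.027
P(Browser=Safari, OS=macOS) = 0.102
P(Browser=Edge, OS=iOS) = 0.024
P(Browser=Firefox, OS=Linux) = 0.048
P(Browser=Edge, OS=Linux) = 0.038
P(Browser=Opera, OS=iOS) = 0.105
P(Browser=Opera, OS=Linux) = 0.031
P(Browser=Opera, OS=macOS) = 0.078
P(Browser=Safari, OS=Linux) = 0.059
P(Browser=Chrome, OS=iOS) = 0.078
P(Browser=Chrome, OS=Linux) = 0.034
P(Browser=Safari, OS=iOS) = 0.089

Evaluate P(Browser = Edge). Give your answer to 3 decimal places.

0.089

P(Browser=Edge) = 0.027 + 0.038 + 0.024 = 0.089.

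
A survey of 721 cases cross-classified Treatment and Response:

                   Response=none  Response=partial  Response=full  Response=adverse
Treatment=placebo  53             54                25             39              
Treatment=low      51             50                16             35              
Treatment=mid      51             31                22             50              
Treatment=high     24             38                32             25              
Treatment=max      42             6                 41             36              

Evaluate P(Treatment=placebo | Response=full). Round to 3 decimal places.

0.184

Total with Response=full: 25 + 16 + 22 + 32 + 41 = 136.
P(Treatment=placebo | Response=full) = 25/136 = 0.184.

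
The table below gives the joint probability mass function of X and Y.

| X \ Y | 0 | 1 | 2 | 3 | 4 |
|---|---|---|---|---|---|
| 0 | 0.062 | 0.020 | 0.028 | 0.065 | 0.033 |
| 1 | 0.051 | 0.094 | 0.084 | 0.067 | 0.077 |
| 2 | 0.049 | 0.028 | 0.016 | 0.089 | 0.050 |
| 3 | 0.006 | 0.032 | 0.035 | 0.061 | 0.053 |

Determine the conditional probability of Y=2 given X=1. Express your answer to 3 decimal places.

0.225

P(X=1) = 0.051 + 0.094 + 0.084 + 0.067 + 0.077 = 0.373.
P(Y=2 | X=1) = 0.084/0.373 = 0.225.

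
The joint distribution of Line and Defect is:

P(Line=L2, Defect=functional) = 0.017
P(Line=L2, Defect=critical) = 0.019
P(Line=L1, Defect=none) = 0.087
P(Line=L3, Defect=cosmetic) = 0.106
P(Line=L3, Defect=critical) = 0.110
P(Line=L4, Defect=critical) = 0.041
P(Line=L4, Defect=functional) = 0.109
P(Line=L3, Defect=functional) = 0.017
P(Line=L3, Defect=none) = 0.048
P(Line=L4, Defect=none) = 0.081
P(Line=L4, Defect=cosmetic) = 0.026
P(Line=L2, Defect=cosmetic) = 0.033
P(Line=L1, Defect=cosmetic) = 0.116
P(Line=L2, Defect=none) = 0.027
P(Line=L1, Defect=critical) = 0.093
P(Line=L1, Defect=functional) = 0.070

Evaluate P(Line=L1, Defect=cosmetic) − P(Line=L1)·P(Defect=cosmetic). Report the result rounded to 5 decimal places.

P(Line=L1) = 0.087 + 0.116 + 0.070 + 0.093 = 0.366.
P(Defect=cosmetic) = 0.116 + 0.033 + 0.106 + 0.026 = 0.281.
P(Line=L1, Defect=cosmetic) − P(Line=L1)P(Defect=cosmetic) = 0.116 − 0.366×0.281 = 0.01315.

0.01315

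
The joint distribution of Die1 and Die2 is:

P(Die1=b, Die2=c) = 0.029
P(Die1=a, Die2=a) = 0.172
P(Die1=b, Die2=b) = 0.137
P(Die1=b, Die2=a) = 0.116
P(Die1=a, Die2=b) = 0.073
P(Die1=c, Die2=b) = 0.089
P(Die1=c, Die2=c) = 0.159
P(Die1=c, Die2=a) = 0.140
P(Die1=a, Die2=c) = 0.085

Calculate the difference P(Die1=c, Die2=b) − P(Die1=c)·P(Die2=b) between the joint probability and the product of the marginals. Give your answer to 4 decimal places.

-0.0270

P(Die1=c) = 0.140 + 0.089 + 0.159 = 0.388.
P(Die2=b) = 0.073 + 0.137 + 0.089 = 0.299.
P(Die1=c, Die2=b) − P(Die1=c)P(Die2=b) = 0.089 − 0.388×0.299 = -0.0270.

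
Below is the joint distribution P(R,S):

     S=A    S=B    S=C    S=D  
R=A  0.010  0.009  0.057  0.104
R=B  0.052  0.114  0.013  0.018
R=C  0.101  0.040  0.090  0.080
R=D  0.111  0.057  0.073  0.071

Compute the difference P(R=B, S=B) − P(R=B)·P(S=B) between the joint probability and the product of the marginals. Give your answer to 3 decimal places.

P(R=B) = 0.052 + 0.114 + 0.013 + 0.018 = 0.197.
P(S=B) = 0.009 + 0.114 + 0.040 + 0.057 = 0.220.
P(R=B, S=B) − P(R=B)P(S=B) = 0.114 − 0.197×0.220 = 0.071.

0.071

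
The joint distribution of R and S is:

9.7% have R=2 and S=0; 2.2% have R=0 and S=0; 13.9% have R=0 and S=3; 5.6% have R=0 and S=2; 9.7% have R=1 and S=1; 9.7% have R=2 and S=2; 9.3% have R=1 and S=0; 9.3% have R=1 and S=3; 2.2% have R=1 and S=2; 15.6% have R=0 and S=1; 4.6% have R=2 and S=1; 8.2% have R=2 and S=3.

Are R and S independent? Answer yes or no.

no

P(R=0) = 0.373 and P(S=0) = 0.212, so their product is 0.07908, but P(R=0, S=0) = 0.022. Since these differ, R and S are not independent.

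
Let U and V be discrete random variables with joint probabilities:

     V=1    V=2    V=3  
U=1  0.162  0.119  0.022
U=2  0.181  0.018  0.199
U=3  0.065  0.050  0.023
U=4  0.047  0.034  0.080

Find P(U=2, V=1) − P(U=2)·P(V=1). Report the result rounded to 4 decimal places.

-0.0001

P(U=2) = 0.181 + 0.018 + 0.199 = 0.398.
P(V=1) = 0.162 + 0.181 + 0.065 + 0.047 = 0.455.
P(U=2, V=1) − P(U=2)P(V=1) = 0.181 − 0.398×0.455 = -0.0001.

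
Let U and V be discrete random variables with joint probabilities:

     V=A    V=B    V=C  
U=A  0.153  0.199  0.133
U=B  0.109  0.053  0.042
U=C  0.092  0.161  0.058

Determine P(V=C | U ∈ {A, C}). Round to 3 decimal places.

0.240

P(U=A) = 0.153 + 0.199 + 0.133 = 0.485.
P(U=C) = 0.092 + 0.161 + 0.058 = 0.311.
P(U ∈ {A, C}) = 0.485 + 0.311 = 0.796; P(V=C, U ∈ {A, C}) = 0.133 + 0.058 = 0.191.
P(V=C | U ∈ {A, C}) = 0.191/0.796 = 0.240.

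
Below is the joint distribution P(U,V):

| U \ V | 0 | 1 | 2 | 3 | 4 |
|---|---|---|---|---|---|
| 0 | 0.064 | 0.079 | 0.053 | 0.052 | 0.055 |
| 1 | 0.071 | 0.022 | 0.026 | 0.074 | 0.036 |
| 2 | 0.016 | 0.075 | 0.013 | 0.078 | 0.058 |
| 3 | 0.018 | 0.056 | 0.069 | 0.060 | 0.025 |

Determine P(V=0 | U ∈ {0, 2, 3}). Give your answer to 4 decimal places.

P(U=0) = 0.064 + 0.079 + 0.053 + 0.052 + 0.055 = 0.303.
P(U=2) = 0.016 + 0.075 + 0.013 + 0.078 + 0.058 = 0.240.
P(U=3) = 0.018 + 0.056 + 0.069 + 0.060 + 0.025 = 0.228.
P(U ∈ {0, 2, 3}) = 0.303 + 0.240 + 0.228 = 0.771; P(V=0, U ∈ {0, 2, 3}) = 0.064 + 0.016 + 0.018 = 0.098.
P(V=0 | U ∈ {0, 2, 3}) = 0.098/0.771 = 0.1271.

0.1271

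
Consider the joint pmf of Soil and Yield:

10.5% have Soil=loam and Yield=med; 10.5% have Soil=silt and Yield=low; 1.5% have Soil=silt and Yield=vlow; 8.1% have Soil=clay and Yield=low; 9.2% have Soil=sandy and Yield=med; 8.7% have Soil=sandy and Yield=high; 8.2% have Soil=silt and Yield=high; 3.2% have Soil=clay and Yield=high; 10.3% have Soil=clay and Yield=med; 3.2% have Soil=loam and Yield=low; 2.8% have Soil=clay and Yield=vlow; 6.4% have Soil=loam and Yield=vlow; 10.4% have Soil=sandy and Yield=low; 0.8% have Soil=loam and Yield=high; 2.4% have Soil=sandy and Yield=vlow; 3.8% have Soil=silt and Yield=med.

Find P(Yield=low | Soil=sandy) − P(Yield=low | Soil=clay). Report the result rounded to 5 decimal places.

P(Soil=sandy) = 0.024 + 0.104 + 0.092 + 0.087 = 0.307; P(Yield=low | Soil=sandy) = 0.104/0.307 = 0.338762.
P(Soil=clay) = 0.028 + 0.081 + 0.103 + 0.032 = 0.244; P(Yield=low | Soil=clay) = 0.081/0.244 = 0.331967.
Difference = 0.00680.

0.00680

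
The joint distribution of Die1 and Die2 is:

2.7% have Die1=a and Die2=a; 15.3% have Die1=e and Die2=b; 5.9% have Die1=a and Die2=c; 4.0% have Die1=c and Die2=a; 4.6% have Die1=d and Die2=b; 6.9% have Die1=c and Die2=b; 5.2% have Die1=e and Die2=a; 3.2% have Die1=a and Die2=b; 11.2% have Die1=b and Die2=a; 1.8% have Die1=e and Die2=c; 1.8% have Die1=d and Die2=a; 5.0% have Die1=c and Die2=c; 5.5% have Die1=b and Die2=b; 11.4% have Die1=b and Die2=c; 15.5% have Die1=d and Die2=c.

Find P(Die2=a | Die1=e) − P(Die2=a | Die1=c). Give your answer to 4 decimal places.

P(Die1=e) = 0.052 + 0.153 + 0.018 = 0.223; P(Die2=a | Die1=e) = 0.052/0.223 = 0.23318.
P(Die1=c) = 0.040 + 0.069 + 0.050 = 0.159; P(Die2=a | Die1=c) = 0.040/0.159 = 0.25157.
Difference = -0.0184.

-0.0184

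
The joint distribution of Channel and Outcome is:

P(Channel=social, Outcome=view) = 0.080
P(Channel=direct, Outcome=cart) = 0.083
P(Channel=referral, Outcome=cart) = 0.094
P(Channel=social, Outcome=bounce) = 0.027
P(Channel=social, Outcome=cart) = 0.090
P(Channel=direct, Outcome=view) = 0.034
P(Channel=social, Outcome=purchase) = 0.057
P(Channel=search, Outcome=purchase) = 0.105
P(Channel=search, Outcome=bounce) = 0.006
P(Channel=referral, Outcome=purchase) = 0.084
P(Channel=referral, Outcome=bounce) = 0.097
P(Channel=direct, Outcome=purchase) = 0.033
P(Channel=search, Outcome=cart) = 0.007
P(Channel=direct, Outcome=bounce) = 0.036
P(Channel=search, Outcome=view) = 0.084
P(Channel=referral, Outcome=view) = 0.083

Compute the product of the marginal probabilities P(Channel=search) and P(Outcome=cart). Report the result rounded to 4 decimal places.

0.0553

P(Channel=search) = 0.006 + 0.084 + 0.007 + 0.105 = 0.202.
P(Outcome=cart) = 0.007 + 0.090 + 0.083 + 0.094 = 0.274.
Product: 0.202 × 0.274 = 0.0553.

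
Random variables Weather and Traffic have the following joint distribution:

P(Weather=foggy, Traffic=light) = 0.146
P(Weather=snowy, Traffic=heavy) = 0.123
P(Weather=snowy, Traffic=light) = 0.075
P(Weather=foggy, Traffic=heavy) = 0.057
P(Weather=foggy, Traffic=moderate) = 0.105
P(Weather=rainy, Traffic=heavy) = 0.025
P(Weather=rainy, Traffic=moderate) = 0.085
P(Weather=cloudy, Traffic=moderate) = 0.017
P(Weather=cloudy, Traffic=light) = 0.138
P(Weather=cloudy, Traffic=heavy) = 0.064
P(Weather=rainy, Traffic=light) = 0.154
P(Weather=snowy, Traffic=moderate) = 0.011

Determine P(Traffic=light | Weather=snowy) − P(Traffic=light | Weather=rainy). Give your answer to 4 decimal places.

-0.2245

P(Weather=snowy) = 0.075 + 0.011 + 0.123 = 0.209; P(Traffic=light | Weather=snowy) = 0.075/0.209 = 0.35885.
P(Weather=rainy) = 0.154 + 0.085 + 0.025 = 0.264; P(Traffic=light | Weather=rainy) = 0.154/0.264 = 0.58333.
Difference = -0.2245.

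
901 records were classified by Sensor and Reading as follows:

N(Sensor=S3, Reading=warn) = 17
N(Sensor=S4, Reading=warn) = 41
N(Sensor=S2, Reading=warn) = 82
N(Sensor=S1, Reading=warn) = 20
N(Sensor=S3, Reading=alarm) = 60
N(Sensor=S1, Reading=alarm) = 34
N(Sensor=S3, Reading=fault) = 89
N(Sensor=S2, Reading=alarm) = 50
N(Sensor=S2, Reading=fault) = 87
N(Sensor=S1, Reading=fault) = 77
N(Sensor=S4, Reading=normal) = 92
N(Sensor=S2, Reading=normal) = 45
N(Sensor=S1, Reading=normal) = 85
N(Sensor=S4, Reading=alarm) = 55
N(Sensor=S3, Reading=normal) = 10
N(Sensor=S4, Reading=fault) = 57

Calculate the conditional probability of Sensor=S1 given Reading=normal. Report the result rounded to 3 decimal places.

0.366

Total with Reading=normal: 85 + 45 + 10 + 92 = 232.
P(Sensor=S1 | Reading=normal) = 85/232 = 0.366.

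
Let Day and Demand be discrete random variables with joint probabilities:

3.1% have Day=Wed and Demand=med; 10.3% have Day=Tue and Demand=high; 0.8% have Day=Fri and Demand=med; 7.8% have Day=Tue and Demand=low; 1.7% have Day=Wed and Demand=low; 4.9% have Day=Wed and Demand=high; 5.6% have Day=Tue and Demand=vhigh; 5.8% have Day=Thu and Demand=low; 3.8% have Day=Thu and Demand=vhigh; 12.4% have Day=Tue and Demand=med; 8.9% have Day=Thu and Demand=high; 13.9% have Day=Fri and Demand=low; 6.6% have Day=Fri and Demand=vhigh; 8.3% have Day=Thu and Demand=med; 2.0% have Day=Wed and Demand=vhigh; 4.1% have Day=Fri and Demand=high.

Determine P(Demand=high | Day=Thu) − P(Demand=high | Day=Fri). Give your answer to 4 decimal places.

P(Day=Thu) = 0.058 + 0.083 + 0.089 + 0.038 = 0.268; P(Demand=high | Day=Thu) = 0.089/0.268 = 0.33209.
P(Day=Fri) = 0.139 + 0.008 + 0.041 + 0.066 = 0.254; P(Demand=high | Day=Fri) = 0.041/0.254 = 0.16142.
Difference = 0.1707.

0.1707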